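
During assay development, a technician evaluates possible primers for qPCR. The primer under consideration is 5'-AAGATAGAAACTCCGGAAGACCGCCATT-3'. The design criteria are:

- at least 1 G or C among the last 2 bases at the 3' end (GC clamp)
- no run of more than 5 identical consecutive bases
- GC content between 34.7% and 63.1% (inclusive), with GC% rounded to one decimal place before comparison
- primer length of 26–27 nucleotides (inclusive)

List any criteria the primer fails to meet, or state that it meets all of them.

Base counts: A=11, T=4, G=6, C=7 (length 28).
GC clamp: 3' end TT has 0 G/C, need ≥1 ✗
homopolymer run: longest run = 3 ✓
GC content: GC 13/28 = 46.4% ✓
length: length 28, outside 26–27 ✗

Fails: GC clamp, length.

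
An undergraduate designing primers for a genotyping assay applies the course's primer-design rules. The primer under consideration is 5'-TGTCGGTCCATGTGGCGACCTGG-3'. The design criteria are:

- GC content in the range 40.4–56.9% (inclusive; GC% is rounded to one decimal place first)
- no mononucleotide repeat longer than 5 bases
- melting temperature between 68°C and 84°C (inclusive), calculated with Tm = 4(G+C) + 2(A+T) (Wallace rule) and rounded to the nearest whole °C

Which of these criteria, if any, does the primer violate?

Base counts: A=2, T=6, G=9, C=6 (length 23).
GC content: GC 15/23 = 65.2%, outside 40.4–56.9% ✗
homopolymer run: longest run = 2 ✓
Tm: Tm = 2·8 + 4·15 = 76°C ✓

Fails: GC content.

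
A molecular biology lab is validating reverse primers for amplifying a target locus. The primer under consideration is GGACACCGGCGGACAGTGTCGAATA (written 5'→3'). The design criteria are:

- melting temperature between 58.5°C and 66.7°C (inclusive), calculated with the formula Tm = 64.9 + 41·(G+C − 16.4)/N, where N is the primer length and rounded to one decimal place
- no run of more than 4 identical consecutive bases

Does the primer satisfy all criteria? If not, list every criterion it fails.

Base counts: A=7, T=3, G=9, C=6 (length 25).
Tm: Tm = 64.9 + 41·(15 − 16.4)/25 = 62.6°C ✓
homopolymer run: longest run = 2 ✓

Meets all criteria.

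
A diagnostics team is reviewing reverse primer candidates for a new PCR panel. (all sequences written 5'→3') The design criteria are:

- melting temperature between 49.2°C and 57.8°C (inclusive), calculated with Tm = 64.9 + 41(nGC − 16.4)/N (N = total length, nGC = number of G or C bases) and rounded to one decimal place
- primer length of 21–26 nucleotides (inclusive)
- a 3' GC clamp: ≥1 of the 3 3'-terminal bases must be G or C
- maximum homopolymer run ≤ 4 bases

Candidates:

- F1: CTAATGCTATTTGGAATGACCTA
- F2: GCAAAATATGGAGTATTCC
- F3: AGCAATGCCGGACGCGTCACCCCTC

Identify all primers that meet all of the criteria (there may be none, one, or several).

F1 only.

F1 (23 nt, A=7 T=8 G=4 C=4): Tm = 64.9 + 41·(8 − 16.4)/23 = 49.9°C ✓; length 23 ✓; 3' end CTA has 1 G/C ✓; longest run = 3 ✓ — passes.
F2 (19 nt, A=7 T=5 G=4 C=3): Tm = 64.9 + 41·(7 − 16.4)/19 = 44.6°C, outside 49.2–57.8°C ✗; length 19, outside 21–26 ✗; 3' end TCC has 2 G/C ✓; longest run = 4 ✓ — fails.
F3 (25 nt, A=5 T=3 G=6 C=11): Tm = 64.9 + 41·(17 − 16.4)/25 = 65.9°C, outside 49.2–57.8°C ✗; length 25 ✓; 3' end CTC has 2 G/C ✓; longest run = 4 ✓ — fails.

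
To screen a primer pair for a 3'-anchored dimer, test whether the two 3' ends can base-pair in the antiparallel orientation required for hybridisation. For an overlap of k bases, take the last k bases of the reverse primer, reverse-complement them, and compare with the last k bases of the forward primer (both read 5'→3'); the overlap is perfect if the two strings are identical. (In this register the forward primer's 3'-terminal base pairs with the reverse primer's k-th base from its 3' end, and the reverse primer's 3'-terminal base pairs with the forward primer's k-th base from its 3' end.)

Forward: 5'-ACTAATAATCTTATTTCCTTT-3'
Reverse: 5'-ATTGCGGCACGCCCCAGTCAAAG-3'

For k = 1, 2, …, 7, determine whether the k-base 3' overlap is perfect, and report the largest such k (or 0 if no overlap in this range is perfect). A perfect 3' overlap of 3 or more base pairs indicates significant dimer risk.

Longest perfect overlap: 4 complementary base pairs; significant dimer risk (threshold 3).

Last 7 bases (5'→3') — forward …TTCCTTT, reverse …GTCAAAG.
Reverse complement of the reverse primer's last 7 bases: CTTTGAC; its first k bases are the reverse complement of the reverse primer's last k bases, so a perfect k-base overlap needs the forward primer's last k bases to equal them.
Comparing (forward last k vs required): k=1: T vs C ✗; k=2: TT vs CT ✗; k=3: TTT vs CTT ✗; k=4: CTTT vs CTTT ✓; k=5: CCTTT vs CTTTG ✗; k=6: TCCTTT vs CTTTGA ✗; k=7: TTCCTTT vs CTTTGAC ✗.
Only k = 4 is perfect, so the longest perfect 3' overlap is 4.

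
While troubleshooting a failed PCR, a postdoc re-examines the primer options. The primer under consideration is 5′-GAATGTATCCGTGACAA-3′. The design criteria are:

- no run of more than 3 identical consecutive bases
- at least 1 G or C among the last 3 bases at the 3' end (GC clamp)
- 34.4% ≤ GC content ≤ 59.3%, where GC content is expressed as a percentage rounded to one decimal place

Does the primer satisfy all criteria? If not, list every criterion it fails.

Base counts: A=6, T=4, G=4, C=3 (length 17).
homopolymer run: longest run = 2 ✓
GC clamp: 3' end CAA has 1 G/C ✓
GC content: GC 7/17 = 41.2% ✓

Meets all criteria.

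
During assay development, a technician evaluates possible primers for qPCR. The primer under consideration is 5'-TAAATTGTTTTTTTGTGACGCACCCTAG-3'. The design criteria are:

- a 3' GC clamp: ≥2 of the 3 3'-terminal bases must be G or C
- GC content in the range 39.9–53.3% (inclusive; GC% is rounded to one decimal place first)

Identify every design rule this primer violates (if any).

Fails: GC clamp, GC content.

Base counts: A=6, T=12, G=5, C=5 (length 28).
GC clamp: 3' end TAG has 1 G/C, need ≥2 ✗
GC content: GC 10/28 = 35.7%, outside 39.9–53.3% ✗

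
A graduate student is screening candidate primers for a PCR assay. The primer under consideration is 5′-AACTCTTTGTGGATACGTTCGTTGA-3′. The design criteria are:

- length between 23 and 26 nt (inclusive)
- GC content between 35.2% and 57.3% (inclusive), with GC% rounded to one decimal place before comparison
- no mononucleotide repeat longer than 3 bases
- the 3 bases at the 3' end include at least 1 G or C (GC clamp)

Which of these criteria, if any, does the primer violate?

Meets all criteria.

Base counts: A=5, T=10, G=6, C=4 (length 25).
length: length 25 ✓
GC content: GC 10/25 = 40.0% ✓
homopolymer run: longest run = 3 ✓
GC clamp: 3' end TGA has 1 G/C ✓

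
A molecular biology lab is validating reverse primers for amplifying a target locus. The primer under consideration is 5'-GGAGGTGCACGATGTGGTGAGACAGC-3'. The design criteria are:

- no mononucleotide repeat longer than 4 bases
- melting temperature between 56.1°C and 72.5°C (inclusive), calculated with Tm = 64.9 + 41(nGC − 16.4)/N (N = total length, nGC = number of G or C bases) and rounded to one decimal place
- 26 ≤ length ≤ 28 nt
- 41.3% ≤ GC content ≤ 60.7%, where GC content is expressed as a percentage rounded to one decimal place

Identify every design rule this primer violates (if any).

Base counts: A=6, T=4, G=12, C=4 (length 26).
homopolymer run: longest run = 2 ✓
Tm: Tm = 64.9 + 41·(16 − 16.4)/26 = 64.3°C ✓
length: length 26 ✓
GC content: GC 16/26 = 61.5%, outside 41.3–60.7% ✗

Fails: GC content.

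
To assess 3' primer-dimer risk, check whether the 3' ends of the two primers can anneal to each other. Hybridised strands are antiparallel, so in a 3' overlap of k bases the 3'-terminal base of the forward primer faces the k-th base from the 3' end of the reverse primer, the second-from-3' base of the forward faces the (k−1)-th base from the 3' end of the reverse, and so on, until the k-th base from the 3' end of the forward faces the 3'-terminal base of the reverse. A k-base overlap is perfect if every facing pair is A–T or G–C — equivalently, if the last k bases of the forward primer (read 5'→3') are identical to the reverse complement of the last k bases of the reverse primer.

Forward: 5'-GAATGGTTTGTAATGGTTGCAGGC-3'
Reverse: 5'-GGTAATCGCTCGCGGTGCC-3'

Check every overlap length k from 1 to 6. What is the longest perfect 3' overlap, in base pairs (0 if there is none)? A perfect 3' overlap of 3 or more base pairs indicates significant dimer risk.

Last 6 bases (5'→3') — forward …GCAGGC, reverse …GGTGCC.
Reverse complement of the reverse primer's last 6 bases: GGCACC; its first k bases are the reverse complement of the reverse primer's last k bases, so a perfect k-base overlap needs the forward primer's last k bases to equal them.
Comparing (forward last k vs required): k=1: C vs G ✗; k=2: GC vs GG ✗; k=3: GGC vs GGC ✓; k=4: AGGC vs GGCA ✗; k=5: CAGGC vs GGCAC ✗; k=6: GCAGGC vs GGCACC ✗.
Only k = 3 is perfect, so the longest perfect 3' overlap is 3.

Longest perfect overlap: 3 complementary base pairs; significant dimer risk (threshold 3).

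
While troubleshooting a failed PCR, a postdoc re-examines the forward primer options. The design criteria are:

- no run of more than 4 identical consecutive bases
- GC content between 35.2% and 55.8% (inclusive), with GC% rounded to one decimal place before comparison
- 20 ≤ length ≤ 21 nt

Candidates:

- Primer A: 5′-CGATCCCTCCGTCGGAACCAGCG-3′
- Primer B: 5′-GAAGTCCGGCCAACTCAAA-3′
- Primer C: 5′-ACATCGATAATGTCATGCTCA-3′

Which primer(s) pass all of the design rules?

Primer A (23 nt, A=4 T=3 G=6 C=10): longest run = 3 ✓; GC 16/23 = 69.6%, outside 35.2–55.8% ✗; length 23, outside 20–21 ✗ — fails.
Primer B (19 nt, A=7 T=2 G=4 C=6): longest run = 3 ✓; GC 10/19 = 52.6% ✓; length 19, outside 20–21 ✗ — fails.
Primer C (21 nt, A=7 T=6 G=3 C=5): longest run = 2 ✓; GC 8/21 = 38.1% ✓; length 21 ✓ — passes.

Primer C only.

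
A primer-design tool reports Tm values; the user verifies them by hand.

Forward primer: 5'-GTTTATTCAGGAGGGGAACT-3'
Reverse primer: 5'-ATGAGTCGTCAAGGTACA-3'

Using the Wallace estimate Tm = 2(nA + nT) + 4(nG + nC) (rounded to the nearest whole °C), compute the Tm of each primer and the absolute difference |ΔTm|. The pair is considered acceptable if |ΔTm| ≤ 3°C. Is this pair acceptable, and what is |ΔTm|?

Forward: A=5 T=6 G=7 C=2 → Tm = 2·11 + 4·9 = 58°C.
Reverse: A=6 T=4 G=5 C=3 → Tm = 2·10 + 4·8 = 52°C.
|ΔTm| = |58 − 52| = 6°C, > 3°C.

|ΔTm| = 6°C; the pair is not acceptable.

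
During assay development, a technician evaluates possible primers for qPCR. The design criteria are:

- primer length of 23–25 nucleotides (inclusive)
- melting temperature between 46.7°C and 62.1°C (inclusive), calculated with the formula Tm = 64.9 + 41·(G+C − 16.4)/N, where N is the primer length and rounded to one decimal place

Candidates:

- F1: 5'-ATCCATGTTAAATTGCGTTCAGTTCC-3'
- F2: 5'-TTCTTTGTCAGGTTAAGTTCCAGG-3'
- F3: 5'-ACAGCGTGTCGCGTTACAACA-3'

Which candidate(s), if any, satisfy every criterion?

F1 (26 nt, A=6 T=10 G=4 C=6): length 26, outside 23–25 ✗; Tm = 64.9 + 41·(10 − 16.4)/26 = 54.8°C ✓ — fails.
F2 (24 nt, A=4 T=10 G=6 C=4): length 24 ✓; Tm = 64.9 + 41·(10 − 16.4)/24 = 54.0°C ✓ — passes.
F3 (21 nt, A=6 T=4 G=5 C=6): length 21, outside 23–25 ✗; Tm = 64.9 + 41·(11 − 16.4)/21 = 54.4°C ✓ — fails.

F2 only.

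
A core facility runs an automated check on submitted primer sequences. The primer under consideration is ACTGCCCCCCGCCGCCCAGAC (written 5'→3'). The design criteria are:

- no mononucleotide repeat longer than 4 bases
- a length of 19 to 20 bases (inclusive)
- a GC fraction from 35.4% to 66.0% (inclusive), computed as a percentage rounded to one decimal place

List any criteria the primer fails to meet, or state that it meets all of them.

Fails: homopolymer run, length, GC content.

Base counts: A=3, T=1, G=4, C=13 (length 21).
homopolymer run: longest run = 6, exceeds 4 ✗
length: length 21, outside 19–20 ✗
GC content: GC 17/21 = 81.0%, outside 35.4–66.0% ✗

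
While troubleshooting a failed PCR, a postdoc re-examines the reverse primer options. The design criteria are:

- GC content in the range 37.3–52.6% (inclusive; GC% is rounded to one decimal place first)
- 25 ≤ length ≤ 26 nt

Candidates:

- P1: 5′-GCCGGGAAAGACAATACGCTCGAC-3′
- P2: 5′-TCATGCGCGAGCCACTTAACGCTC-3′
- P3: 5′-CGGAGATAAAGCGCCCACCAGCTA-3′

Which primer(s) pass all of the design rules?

None of the candidates satisfy all criteria.

P1 (24 nt, A=8 T=2 G=7 C=7): GC 14/24 = 58.3%, outside 37.3–52.6% ✗; length 24, outside 25–26 ✗ — fails.
P2 (24 nt, A=5 T=5 G=5 C=9): GC 14/24 = 58.3%, outside 37.3–52.6% ✗; length 24, outside 25–26 ✗ — fails.
P3 (24 nt, A=8 T=2 G=6 C=8): GC 14/24 = 58.3%, outside 37.3–52.6% ✗; length 24, outside 25–26 ✗ — fails.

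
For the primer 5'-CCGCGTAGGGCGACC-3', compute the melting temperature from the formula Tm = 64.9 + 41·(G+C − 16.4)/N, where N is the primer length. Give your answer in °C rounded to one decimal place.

52.9°C

Base counts: A=2, T=1, G=6, C=6; G+C = 12, N = 15.
Tm = 64.9 + 41·(12 − 16.4)/15 = 64.9 + -180.40/15 = 52.9°C.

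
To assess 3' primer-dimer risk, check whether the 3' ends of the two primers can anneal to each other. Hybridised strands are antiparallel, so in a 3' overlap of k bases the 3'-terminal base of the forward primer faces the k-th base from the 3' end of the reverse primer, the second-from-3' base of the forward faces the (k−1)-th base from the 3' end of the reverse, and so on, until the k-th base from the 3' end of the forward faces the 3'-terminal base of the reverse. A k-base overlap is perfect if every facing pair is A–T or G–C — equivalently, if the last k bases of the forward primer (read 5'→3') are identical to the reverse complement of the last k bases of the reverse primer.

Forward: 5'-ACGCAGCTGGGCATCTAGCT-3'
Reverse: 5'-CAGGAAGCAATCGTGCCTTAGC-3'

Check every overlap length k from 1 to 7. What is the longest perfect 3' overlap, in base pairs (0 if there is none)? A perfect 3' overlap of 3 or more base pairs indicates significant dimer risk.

Last 7 bases (5'→3') — forward …TCTAGCT, reverse …CCTTAGC.
Reverse complement of the reverse primer's last 7 bases: GCTAAGG; its first k bases are the reverse complement of the reverse primer's last k bases, so a perfect k-base overlap needs the forward primer's last k bases to equal them.
Comparing (forward last k vs required): k=1: T vs G ✗; k=2: CT vs GC ✗; k=3: GCT vs GCT ✓; k=4: AGCT vs GCTA ✗; k=5: TAGCT vs GCTAA ✗; k=6: CTAGCT vs GCTAAG ✗; k=7: TCTAGCT vs GCTAAGG ✗.
Only k = 3 is perfect, so the longest perfect 3' overlap is 3.

Longest perfect overlap: 3 complementary base pairs; significant dimer risk (threshold 3).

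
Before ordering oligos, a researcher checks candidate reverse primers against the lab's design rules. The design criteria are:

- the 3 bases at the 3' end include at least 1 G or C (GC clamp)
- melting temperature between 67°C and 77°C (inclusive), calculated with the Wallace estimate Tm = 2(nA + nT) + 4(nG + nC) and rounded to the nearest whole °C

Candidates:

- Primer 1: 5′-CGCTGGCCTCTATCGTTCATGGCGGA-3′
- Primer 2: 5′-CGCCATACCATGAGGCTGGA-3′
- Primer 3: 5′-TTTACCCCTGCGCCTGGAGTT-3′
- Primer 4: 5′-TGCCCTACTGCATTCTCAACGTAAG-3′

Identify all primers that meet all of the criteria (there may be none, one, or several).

Primer 1 (26 nt, A=3 T=7 G=8 C=8): 3' end GGA has 2 G/C ✓; Tm = 2·10 + 4·16 = 84°C, outside 67–77°C ✗ — fails.
Primer 2 (20 nt, A=5 T=3 G=6 C=6): 3' end GGA has 2 G/C ✓; Tm = 2·8 + 4·12 = 64°C, outside 67–77°C ✗ — fails.
Primer 3 (21 nt, A=2 T=7 G=5 C=7): 3' end GTT has 1 G/C ✓; Tm = 2·9 + 4·12 = 66°C, outside 67–77°C ✗ — fails.
Primer 4 (25 nt, A=6 T=7 G=4 C=8): 3' end AAG has 1 G/C ✓; Tm = 2·13 + 4·12 = 74°C ✓ — passes.

Primer 4 only.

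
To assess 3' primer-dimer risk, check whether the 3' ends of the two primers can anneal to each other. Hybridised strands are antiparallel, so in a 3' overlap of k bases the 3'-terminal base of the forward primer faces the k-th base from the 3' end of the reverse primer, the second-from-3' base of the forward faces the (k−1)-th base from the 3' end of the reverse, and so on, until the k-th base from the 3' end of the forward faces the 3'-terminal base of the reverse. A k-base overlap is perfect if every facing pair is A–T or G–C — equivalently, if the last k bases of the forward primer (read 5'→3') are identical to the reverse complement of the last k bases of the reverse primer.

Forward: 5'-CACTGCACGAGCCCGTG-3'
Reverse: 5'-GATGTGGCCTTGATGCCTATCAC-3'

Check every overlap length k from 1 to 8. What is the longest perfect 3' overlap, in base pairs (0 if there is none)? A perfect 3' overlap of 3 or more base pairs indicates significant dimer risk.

Last 8 bases (5'→3') — forward …AGCCCGTG, reverse …CCTATCAC.
Reverse complement of the reverse primer's last 8 bases: GTGATAGG; its first k bases are the reverse complement of the reverse primer's last k bases, so a perfect k-base overlap needs the forward primer's last k bases to equal them.
Comparing (forward last k vs required): k=1: G vs G ✓; k=2: TG vs GT ✗; k=3: GTG vs GTG ✓; k=4: CGTG vs GTGA ✗; k=5: CCGTG vs GTGAT ✗; k=6: CCCGTG vs GTGATA ✗; k=7: GCCCGTG vs GTGATAG ✗; k=8: AGCCCGTG vs GTGATAGG ✗.
Perfect overlaps at k = 1, 3; the largest is 3.

Longest perfect overlap: 3 complementary base pairs; significant dimer risk (threshold 3).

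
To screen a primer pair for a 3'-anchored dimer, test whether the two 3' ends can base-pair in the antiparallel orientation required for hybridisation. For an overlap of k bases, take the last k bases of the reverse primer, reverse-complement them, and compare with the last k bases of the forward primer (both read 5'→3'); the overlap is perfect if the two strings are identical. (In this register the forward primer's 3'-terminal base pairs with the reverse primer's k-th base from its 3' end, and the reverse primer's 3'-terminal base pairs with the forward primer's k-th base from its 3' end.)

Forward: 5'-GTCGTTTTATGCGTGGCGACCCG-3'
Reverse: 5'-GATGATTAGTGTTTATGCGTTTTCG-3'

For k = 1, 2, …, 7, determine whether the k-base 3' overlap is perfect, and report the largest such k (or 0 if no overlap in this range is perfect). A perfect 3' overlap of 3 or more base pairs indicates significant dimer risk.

Longest perfect overlap: 2 complementary base pairs; below the dimer-risk threshold (threshold 3).

Last 7 bases (5'→3') — forward …CGACCCG, reverse …GTTTTCG.
Reverse complement of the reverse primer's last 7 bases: CGAAAAC; its first k bases are the reverse complement of the reverse primer's last k bases, so a perfect k-base overlap needs the forward primer's last k bases to equal them.
Comparing (forward last k vs required): k=1: G vs C ✗; k=2: CG vs CG ✓; k=3: CCG vs CGA ✗; k=4: CCCG vs CGAA ✗; k=5: ACCCG vs CGAAA ✗; k=6: GACCCG vs CGAAAA ✗; k=7: CGACCCG vs CGAAAAC ✗.
Only k = 2 is perfect, so the longest perfect 3' overlap is 2.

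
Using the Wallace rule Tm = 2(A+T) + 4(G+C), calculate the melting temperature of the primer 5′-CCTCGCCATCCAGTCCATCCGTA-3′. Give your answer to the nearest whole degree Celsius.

74°C

Base counts: A=4, T=5, G=3, C=11 (length 23).
Tm = 2·(4+5) + 4·(3+11) = 2·9 + 4·14 = 18 + 56 = 74°C.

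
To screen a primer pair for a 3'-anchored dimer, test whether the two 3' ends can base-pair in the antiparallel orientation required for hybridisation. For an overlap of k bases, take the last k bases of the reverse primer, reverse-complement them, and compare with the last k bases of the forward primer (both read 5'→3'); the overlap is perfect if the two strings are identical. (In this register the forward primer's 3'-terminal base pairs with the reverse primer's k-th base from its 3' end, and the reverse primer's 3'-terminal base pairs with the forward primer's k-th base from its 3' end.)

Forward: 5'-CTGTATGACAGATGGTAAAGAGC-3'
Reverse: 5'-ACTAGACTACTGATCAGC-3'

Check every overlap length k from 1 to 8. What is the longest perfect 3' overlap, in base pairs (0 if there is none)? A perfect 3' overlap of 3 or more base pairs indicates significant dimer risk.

Last 8 bases (5'→3') — forward …TAAAGAGC, reverse …TGATCAGC.
Reverse complement of the reverse primer's last 8 bases: GCTGATCA; its first k bases are the reverse complement of the reverse primer's last k bases, so a perfect k-base overlap needs the forward primer's last k bases to equal them.
Comparing (forward last k vs required): k=1: C vs G ✗; k=2: GC vs GC ✓; k=3: AGC vs GCT ✗; k=4: GAGC vs GCTG ✗; k=5: AGAGC vs GCTGA ✗; k=6: AAGAGC vs GCTGAT ✗; k=7: AAAGAGC vs GCTGATC ✗; k=8: TAAAGAGC vs GCTGATCA ✗.
Only k = 2 is perfect, so the longest perfect 3' overlap is 2.

Longest perfect overlap: 2 complementary base pairs; below the dimer-risk threshold (threshold 3).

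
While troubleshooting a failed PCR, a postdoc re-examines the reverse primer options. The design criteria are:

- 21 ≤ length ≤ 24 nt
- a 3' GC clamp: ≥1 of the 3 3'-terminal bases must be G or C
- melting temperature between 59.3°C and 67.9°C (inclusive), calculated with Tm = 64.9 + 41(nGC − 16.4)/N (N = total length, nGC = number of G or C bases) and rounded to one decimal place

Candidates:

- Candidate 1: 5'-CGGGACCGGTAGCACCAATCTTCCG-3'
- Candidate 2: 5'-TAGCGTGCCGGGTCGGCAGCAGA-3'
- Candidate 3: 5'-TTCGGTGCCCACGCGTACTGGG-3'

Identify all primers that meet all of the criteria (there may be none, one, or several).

Candidate 2 and Candidate 3.

Candidate 1 (25 nt, A=5 T=4 G=7 C=9): length 25, outside 21–24 ✗; 3' end CCG has 3 G/C ✓; Tm = 64.9 + 41·(16 − 16.4)/25 = 64.2°C ✓ — fails.
Candidate 2 (23 nt, A=4 T=3 G=10 C=6): length 23 ✓; 3' end AGA has 1 G/C ✓; Tm = 64.9 + 41·(16 − 16.4)/23 = 64.2°C ✓ — passes.
Candidate 3 (22 nt, A=2 T=5 G=8 C=7): length 22 ✓; 3' end GGG has 3 G/C ✓; Tm = 64.9 + 41·(15 − 16.4)/22 = 62.3°C ✓ — passes.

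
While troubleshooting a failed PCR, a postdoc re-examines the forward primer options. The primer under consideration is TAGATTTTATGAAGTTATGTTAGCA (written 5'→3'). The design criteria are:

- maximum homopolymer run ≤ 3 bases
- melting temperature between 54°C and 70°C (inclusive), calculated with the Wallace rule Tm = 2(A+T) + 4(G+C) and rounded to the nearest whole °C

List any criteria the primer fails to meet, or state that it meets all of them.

Base counts: A=8, T=11, G=5, C=1 (length 25).
homopolymer run: longest run = 4, exceeds 3 ✗
Tm: Tm = 2·19 + 4·6 = 62°C ✓

Fails: homopolymer run.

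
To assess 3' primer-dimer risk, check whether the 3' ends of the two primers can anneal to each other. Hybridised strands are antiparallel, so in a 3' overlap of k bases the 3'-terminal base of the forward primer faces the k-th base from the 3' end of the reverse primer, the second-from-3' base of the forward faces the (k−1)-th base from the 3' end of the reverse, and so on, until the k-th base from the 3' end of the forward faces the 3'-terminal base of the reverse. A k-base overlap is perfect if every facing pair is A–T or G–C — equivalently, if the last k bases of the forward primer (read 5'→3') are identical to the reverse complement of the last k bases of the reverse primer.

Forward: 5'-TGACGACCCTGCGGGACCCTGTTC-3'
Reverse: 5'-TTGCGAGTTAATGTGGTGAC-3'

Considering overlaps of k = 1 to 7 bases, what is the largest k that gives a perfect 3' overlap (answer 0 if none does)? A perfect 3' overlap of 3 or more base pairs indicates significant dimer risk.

Last 7 bases (5'→3') — forward …CCTGTTC, reverse …TGGTGAC.
Reverse complement of the reverse primer's last 7 bases: GTCACCA; its first k bases are the reverse complement of the reverse primer's last k bases, so a perfect k-base overlap needs the forward primer's last k bases to equal them.
Comparing (forward last k vs required): k=1: C vs G ✗; k=2: TC vs GT ✗; k=3: TTC vs GTC ✗; k=4: GTTC vs GTCA ✗; k=5: TGTTC vs GTCAC ✗; k=6: CTGTTC vs GTCACC ✗; k=7: CCTGTTC vs GTCACCA ✗.
No overlap length from 1 to 7 is perfect, so the longest perfect 3' overlap is 0.

Longest perfect overlap: 0 complementary base pairs; below the dimer-risk threshold (threshold 3).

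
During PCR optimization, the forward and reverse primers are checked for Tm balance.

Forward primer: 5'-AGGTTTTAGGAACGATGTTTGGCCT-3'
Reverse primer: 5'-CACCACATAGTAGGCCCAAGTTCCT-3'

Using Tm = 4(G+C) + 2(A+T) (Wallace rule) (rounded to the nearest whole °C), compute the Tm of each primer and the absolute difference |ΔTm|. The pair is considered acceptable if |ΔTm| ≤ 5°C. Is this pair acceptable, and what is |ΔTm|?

|ΔTm| = 4°C; the pair is acceptable.

Forward: A=5 T=9 G=8 C=3 → Tm = 2·14 + 4·11 = 72°C.
Reverse: A=7 T=5 G=4 C=9 → Tm = 2·12 + 4·13 = 76°C.
|ΔTm| = |72 − 76| = 4°C, ≤ 5°C.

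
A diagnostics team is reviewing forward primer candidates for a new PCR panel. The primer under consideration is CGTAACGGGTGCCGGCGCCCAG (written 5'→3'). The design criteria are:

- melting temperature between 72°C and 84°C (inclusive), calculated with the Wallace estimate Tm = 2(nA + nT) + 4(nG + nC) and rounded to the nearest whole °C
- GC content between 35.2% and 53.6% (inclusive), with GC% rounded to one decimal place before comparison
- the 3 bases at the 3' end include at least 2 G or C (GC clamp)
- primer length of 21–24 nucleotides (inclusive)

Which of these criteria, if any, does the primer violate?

Base counts: A=3, T=2, G=9, C=8 (length 22).
Tm: Tm = 2·5 + 4·17 = 78°C ✓
GC content: GC 17/22 = 77.3%, outside 35.2–53.6% ✗
GC clamp: 3' end CAG has 2 G/C ✓
length: length 22 ✓

Fails: GC content.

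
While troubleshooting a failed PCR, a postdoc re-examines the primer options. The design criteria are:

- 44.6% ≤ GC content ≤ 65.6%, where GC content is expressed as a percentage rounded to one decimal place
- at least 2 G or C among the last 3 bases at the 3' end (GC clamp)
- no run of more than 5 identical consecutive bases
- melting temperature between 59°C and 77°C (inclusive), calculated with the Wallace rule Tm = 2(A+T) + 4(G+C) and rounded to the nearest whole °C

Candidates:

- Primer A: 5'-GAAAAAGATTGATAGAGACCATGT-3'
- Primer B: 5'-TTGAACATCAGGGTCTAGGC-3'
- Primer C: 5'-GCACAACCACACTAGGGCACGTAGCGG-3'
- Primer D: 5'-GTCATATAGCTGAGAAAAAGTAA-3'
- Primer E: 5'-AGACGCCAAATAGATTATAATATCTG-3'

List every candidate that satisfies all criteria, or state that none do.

Primer B only.

Primer A (24 nt, A=11 T=5 G=6 C=2): GC 8/24 = 33.3%, outside 44.6–65.6% ✗; 3' end TGT has 1 G/C, need ≥2 ✗; longest run = 5 ✓; Tm = 2·16 + 4·8 = 64°C ✓ — fails.
Primer B (20 nt, A=5 T=5 G=6 C=4): GC 10/20 = 50.0% ✓; 3' end GGC has 3 G/C ✓; longest run = 3 ✓; Tm = 2·10 + 4·10 = 60°C ✓ — passes.
Primer C (27 nt, A=8 T=2 G=8 C=9): GC 17/27 = 63.0% ✓; 3' end CGG has 3 G/C ✓; longest run = 3 ✓; Tm = 2·10 + 4·17 = 88°C, outside 59–77°C ✗ — fails.
Primer D (23 nt, A=11 T=5 G=5 C=2): GC 7/23 = 30.4%, outside 44.6–65.6% ✗; 3' end TAA has 0 G/C, need ≥2 ✗; longest run = 5 ✓; Tm = 2·16 + 4·7 = 60°C ✓ — fails.
Primer E (26 nt, A=11 T=7 G=4 C=4): GC 8/26 = 30.8%, outside 44.6–65.6% ✗; 3' end CTG has 2 G/C ✓; longest run = 3 ✓; Tm = 2·18 + 4·8 = 68°C ✓ — fails.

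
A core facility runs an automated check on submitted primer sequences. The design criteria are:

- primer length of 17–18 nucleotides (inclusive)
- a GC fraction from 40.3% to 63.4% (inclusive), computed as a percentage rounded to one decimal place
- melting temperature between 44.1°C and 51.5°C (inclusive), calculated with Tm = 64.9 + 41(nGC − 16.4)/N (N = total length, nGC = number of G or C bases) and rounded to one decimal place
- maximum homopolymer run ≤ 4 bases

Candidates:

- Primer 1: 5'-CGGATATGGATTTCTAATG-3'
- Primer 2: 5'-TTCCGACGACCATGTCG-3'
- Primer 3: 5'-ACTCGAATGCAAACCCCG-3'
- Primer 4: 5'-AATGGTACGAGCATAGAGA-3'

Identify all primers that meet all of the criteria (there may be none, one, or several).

Primer 1 (19 nt, A=5 T=7 G=5 C=2): length 19, outside 17–18 ✗; GC 7/19 = 36.8%, outside 40.3–63.4% ✗; Tm = 64.9 + 41·(7 − 16.4)/19 = 44.6°C ✓; longest run = 3 ✓ — fails.
Primer 2 (17 nt, A=3 T=4 G=4 C=6): length 17 ✓; GC 10/17 = 58.8% ✓; Tm = 64.9 + 41·(10 − 16.4)/17 = 49.5°C ✓; longest run = 2 ✓ — passes.
Primer 3 (18 nt, A=6 T=2 G=3 C=7): length 18 ✓; GC 10/18 = 55.6% ✓; Tm = 64.9 + 41·(10 − 16.4)/18 = 50.3°C ✓; longest run = 4 ✓ — passes.
Primer 4 (19 nt, A=8 T=3 G=6 C=2): length 19, outside 17–18 ✗; GC 8/19 = 42.1% ✓; Tm = 64.9 + 41·(8 − 16.4)/19 = 46.8°C ✓; longest run = 2 ✓ — fails.

Primer 2 and Primer 3.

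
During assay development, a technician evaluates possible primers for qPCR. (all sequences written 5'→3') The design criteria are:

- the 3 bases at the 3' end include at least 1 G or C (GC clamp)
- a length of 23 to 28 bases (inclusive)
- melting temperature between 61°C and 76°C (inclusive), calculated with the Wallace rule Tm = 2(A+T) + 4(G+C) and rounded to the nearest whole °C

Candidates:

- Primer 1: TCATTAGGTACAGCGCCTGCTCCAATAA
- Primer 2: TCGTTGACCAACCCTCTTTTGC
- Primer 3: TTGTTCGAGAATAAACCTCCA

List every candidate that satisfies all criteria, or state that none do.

None of the candidates satisfy all criteria.

Primer 1 (28 nt, A=8 T=7 G=5 C=8): 3' end TAA has 0 G/C, need ≥1 ✗; length 28 ✓; Tm = 2·15 + 4·13 = 82°C, outside 61–76°C ✗ — fails.
Primer 2 (22 nt, A=3 T=8 G=3 C=8): 3' end TGC has 2 G/C ✓; length 22, outside 23–28 ✗; Tm = 2·11 + 4·11 = 66°C ✓ — fails.
Primer 3 (21 nt, A=7 T=6 G=3 C=5): 3' end CCA has 2 G/C ✓; length 21, outside 23–28 ✗; Tm = 2·13 + 4·8 = 58°C, outside 61–76°C ✗ — fails.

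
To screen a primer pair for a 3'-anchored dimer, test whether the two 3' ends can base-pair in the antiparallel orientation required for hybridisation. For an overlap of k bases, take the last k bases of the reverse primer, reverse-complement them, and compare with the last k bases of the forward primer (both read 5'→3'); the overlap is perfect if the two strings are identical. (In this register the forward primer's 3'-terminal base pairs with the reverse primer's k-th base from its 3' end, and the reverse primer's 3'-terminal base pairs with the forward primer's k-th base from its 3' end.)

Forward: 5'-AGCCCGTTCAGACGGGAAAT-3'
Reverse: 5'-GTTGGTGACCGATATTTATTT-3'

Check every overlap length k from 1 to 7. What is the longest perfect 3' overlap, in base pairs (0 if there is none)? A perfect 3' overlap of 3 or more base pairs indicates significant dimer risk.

Longest perfect overlap: 4 complementary base pairs; significant dimer risk (threshold 3).

Last 7 bases (5'→3') — forward …GGGAAAT, reverse …TTTATTT.
Reverse complement of the reverse primer's last 7 bases: AAATAAA; its first k bases are the reverse complement of the reverse primer's last k bases, so a perfect k-base overlap needs the forward primer's last k bases to equal them.
Comparing (forward last k vs required): k=1: T vs A ✗; k=2: AT vs AA ✗; k=3: AAT vs AAA ✗; k=4: AAAT vs AAAT ✓; k=5: GAAAT vs AAATA ✗; k=6: GGAAAT vs AAATAA ✗; k=7: GGGAAAT vs AAATAAA ✗.
Only k = 4 is perfect, so the longest perfect 3' overlap is 4.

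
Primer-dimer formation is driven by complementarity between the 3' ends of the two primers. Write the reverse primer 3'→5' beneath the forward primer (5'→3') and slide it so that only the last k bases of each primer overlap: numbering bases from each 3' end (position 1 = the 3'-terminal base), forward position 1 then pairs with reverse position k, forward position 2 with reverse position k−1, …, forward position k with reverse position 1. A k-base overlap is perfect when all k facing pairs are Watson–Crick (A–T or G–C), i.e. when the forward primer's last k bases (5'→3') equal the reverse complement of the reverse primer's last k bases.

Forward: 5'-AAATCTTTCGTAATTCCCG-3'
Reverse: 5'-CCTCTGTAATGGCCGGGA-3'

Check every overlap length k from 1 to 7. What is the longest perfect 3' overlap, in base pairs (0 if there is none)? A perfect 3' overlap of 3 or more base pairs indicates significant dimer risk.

Longest perfect overlap: 5 complementary base pairs; significant dimer risk (threshold 3).

Last 7 bases (5'→3') — forward …ATTCCCG, reverse …GCCGGGA.
Reverse complement of the reverse primer's last 7 bases: TCCCGGC; its first k bases are the reverse complement of the reverse primer's last k bases, so a perfect k-base overlap needs the forward primer's last k bases to equal them.
Comparing (forward last k vs required): k=1: G vs T ✗; k=2: CG vs TC ✗; k=3: CCG vs TCC ✗; k=4: CCCG vs TCCC ✗; k=5: TCCCG vs TCCCG ✓; k=6: TTCCCG vs TCCCGG ✗; k=7: ATTCCCG vs TCCCGGC ✗.
Only k = 5 is perfect, so the longest perfect 3' overlap is 5.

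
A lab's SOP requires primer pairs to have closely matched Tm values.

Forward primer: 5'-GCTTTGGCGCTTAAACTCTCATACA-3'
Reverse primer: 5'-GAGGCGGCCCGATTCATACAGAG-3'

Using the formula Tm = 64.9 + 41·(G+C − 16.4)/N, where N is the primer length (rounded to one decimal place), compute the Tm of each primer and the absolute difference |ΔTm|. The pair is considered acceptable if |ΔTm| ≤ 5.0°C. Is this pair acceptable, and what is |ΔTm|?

Forward: G+C = 11, N = 25 → Tm = 64.9 + 41·(11 − 16.4)/25 = 56.0°C.
Reverse: G+C = 14, N = 23 → Tm = 64.9 + 41·(14 − 16.4)/23 = 60.6°C.
|ΔTm| = |56.0 − 60.6| = 4.6°C, ≤ 5.0°C.

|ΔTm| = 4.6°C; the pair is acceptable.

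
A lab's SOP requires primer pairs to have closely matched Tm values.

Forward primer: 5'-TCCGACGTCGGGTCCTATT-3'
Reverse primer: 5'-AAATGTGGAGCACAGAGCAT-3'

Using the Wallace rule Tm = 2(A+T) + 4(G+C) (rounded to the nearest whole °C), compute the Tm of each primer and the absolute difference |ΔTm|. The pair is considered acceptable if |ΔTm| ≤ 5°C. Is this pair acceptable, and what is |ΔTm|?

|ΔTm| = 2°C; the pair is acceptable.

Forward: A=2 T=6 G=5 C=6 → Tm = 2·8 + 4·11 = 60°C.
Reverse: A=8 T=3 G=6 C=3 → Tm = 2·11 + 4·9 = 58°C.
|ΔTm| = |60 − 58| = 2°C, ≤ 5°C.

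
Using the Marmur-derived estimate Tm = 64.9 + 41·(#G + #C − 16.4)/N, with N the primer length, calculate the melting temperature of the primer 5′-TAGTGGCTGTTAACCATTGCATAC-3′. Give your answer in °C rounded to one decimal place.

54.0°C

Base counts: A=6, T=8, G=5, C=5; G+C = 10, N = 24.
Tm = 64.9 + 41·(10 − 16.4)/24 = 64.9 + -262.40/24 = 54.0°C.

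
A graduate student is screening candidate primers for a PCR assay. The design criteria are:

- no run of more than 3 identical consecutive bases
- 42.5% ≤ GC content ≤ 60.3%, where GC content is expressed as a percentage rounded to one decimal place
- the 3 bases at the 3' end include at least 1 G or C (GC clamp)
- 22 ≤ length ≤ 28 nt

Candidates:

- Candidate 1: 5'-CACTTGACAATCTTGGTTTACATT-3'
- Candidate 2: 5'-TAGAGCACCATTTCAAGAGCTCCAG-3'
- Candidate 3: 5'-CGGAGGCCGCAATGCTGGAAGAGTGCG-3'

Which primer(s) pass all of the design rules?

Candidate 2 only.

Candidate 1 (24 nt, A=6 T=10 G=3 C=5): longest run = 3 ✓; GC 8/24 = 33.3%, outside 42.5–60.3% ✗; 3' end ATT has 0 G/C, need ≥1 ✗; length 24 ✓ — fails.
Candidate 2 (25 nt, A=8 T=5 G=5 C=7): longest run = 3 ✓; GC 12/25 = 48.0% ✓; 3' end CAG has 2 G/C ✓; length 25 ✓ — passes.
Candidate 3 (27 nt, A=6 T=3 G=12 C=6): longest run = 2 ✓; GC 18/27 = 66.7%, outside 42.5–60.3% ✗; 3' end GCG has 3 G/C ✓; length 27 ✓ — fails.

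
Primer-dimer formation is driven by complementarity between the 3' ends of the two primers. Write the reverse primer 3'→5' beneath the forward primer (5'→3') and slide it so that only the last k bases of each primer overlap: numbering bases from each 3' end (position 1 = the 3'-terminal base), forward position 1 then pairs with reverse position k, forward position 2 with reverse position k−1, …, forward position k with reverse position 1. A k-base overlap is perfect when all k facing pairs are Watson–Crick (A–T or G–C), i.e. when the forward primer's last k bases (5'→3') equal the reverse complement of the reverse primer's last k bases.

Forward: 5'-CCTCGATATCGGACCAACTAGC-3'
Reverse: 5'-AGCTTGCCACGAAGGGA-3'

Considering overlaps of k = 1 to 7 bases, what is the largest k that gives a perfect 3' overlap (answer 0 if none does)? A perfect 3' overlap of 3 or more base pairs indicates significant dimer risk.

Last 7 bases (5'→3') — forward …AACTAGC, reverse …GAAGGGA.
Reverse complement of the reverse primer's last 7 bases: TCCCTTC; its first k bases are the reverse complement of the reverse primer's last k bases, so a perfect k-base overlap needs the forward primer's last k bases to equal them.
Comparing (forward last k vs required): k=1: C vs T ✗; k=2: GC vs TC ✗; k=3: AGC vs TCC ✗; k=4: TAGC vs TCCC ✗; k=5: CTAGC vs TCCCT ✗; k=6: ACTAGC vs TCCCTT ✗; k=7: AACTAGC vs TCCCTTC ✗.
No overlap length from 1 to 7 is perfect, so the longest perfect 3' overlap is 0.

Longest perfect overlap: 0 complementary base pairs; below the dimer-risk threshold (threshold 3).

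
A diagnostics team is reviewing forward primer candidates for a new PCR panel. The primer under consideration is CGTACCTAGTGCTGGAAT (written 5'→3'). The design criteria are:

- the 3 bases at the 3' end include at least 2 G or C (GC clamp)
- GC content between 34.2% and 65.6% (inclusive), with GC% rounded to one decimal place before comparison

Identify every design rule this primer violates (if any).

Base counts: A=4, T=5, G=5, C=4 (length 18).
GC clamp: 3' end AAT has 0 G/C, need ≥2 ✗
GC content: GC 9/18 = 50.0% ✓

Fails: GC clamp.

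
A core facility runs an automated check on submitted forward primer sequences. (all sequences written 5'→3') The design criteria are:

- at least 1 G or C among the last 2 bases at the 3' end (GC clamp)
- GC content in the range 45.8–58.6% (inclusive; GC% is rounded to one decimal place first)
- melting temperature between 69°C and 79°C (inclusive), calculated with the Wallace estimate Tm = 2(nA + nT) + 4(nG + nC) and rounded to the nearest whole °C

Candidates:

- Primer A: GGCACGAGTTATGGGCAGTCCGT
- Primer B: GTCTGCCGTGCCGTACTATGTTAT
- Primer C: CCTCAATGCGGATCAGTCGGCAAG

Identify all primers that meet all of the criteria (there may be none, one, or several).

Primer C only.

Primer A (23 nt, A=4 T=5 G=9 C=5): 3' end GT has 1 G/C ✓; GC 14/23 = 60.9%, outside 45.8–58.6% ✗; Tm = 2·9 + 4·14 = 74°C ✓ — fails.
Primer B (24 nt, A=3 T=9 G=6 C=6): 3' end AT has 0 G/C, need ≥1 ✗; GC 12/24 = 50.0% ✓; Tm = 2·12 + 4·12 = 72°C ✓ — fails.
Primer C (24 nt, A=6 T=4 G=7 C=7): 3' end AG has 1 G/C ✓; GC 14/24 = 58.3% ✓; Tm = 2·10 + 4·14 = 76°C ✓ — passes.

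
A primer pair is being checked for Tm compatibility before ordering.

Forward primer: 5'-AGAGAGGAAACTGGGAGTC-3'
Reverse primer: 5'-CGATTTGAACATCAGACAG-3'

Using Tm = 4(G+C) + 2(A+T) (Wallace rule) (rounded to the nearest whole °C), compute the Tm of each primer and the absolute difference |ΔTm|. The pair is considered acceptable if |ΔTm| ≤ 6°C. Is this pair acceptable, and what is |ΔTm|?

|ΔTm| = 4°C; the pair is acceptable.

Forward: A=7 T=2 G=8 C=2 → Tm = 2·9 + 4·10 = 58°C.
Reverse: A=7 T=4 G=4 C=4 → Tm = 2·11 + 4·8 = 54°C.
|ΔTm| = |58 − 54| = 4°C, ≤ 6°C.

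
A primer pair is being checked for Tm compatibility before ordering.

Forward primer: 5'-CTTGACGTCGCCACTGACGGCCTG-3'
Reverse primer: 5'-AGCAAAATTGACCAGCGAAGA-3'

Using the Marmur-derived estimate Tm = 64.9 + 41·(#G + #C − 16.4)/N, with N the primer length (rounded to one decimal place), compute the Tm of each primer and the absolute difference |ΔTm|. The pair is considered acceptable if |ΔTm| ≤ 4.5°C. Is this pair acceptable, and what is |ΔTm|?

|ΔTm| = 13.7°C; the pair is not acceptable.

Forward: G+C = 16, N = 24 → Tm = 64.9 + 41·(16 − 16.4)/24 = 64.2°C.
Reverse: G+C = 9, N = 21 → Tm = 64.9 + 41·(9 − 16.4)/21 = 50.5°C.
|ΔTm| = |64.2 − 50.5| = 13.7°C, > 4.5°C.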